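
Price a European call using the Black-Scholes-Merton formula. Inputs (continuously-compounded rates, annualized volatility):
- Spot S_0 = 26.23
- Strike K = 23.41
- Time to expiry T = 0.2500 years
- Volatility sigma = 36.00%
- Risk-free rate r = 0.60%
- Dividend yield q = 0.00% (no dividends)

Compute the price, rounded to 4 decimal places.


Answer: Price = 3.5573

Derivation:
d1 = (ln(S/K) + (r - q + 0.5*sigma^2) * T) / (sigma * sqrt(T)) = 0.73022507
d2 = d1 - sigma * sqrt(T) = 0.55022507
exp(-rT) = 0.99850112; exp(-qT) = 1.00000000
C = S_0 * exp(-qT) * N(d1) - K * exp(-rT) * N(d2)
N(d1) = 0.76737369; N(d2) = 0.70891749
C = 26.2300 * 1.00000000 * 0.76737369 - 23.4100 * 0.99850112 * 0.70891749 = 3.5573


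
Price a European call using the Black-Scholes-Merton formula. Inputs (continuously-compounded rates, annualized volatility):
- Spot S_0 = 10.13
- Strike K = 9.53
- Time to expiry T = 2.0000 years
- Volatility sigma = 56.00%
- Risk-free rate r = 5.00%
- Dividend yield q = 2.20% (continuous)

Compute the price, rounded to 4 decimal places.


Answer: Price = 3.3843

Derivation:
d1 = (ln(S/K) + (r - q + 0.5*sigma^2) * T) / (sigma * sqrt(T)) = 0.54378608
d2 = d1 - sigma * sqrt(T) = -0.24817352
exp(-rT) = 0.90483742; exp(-qT) = 0.95695396
C = S_0 * exp(-qT) * N(d1) - K * exp(-rT) * N(d2)
N(d1) = 0.70670565; N(d2) = 0.40200008
C = 10.1300 * 0.95695396 * 0.70670565 - 9.5300 * 0.90483742 * 0.40200008 = 3.3843


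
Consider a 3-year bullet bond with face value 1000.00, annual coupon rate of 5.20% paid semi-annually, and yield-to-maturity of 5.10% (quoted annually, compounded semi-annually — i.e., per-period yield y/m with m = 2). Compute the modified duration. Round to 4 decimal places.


Answer: Modified duration = 2.7465

Derivation:
Coupon per period c = face * coupon_rate / m = 26.000000
Periods per year m = 2; per-period yield y/m = 0.025500
Number of cashflows N = 6
Cashflows (t years, CF_t, discount factor 1/(1+y/m)^(m*t), PV):
  t = 0.5000: CF_t = 26.000000, DF = 0.975134, PV = 25.353486
  t = 1.0000: CF_t = 26.000000, DF = 0.950886, PV = 24.723048
  t = 1.5000: CF_t = 26.000000, DF = 0.927242, PV = 24.108287
  t = 2.0000: CF_t = 26.000000, DF = 0.904185, PV = 23.508812
  t = 2.5000: CF_t = 26.000000, DF = 0.881702, PV = 22.924244
  t = 3.0000: CF_t = 1026.000000, DF = 0.859777, PV = 882.131585
Price P = sum_t PV_t = 1002.749463
First compute Macaulay numerator sum_t t * PV_t:
  t * PV_t at t = 0.5000: 12.676743
  t * PV_t at t = 1.0000: 24.723048
  t * PV_t at t = 1.5000: 36.162431
  t * PV_t at t = 2.0000: 47.017625
  t * PV_t at t = 2.5000: 57.310610
  t * PV_t at t = 3.0000: 2646.394756
Macaulay duration D = 2824.285213 / 1002.749463 = 2.816541
Modified duration = D / (1 + y/m) = 2.816541 / (1 + 0.025500) = 2.746505


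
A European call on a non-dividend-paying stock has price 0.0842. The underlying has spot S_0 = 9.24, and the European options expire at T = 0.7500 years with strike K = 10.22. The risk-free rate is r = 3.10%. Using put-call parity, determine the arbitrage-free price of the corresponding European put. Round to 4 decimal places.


Put-call parity: C - P = S_0 * exp(-qT) - K * exp(-rT).
S_0 * exp(-qT) = 9.2400 * 1.00000000 = 9.24000000
K * exp(-rT) = 10.2200 * 0.97701820 = 9.98512599
P = C - S*exp(-qT) + K*exp(-rT)
P = 0.0842 - 9.24000000 + 9.98512599 = 0.8293

Answer: Put price = 0.8293


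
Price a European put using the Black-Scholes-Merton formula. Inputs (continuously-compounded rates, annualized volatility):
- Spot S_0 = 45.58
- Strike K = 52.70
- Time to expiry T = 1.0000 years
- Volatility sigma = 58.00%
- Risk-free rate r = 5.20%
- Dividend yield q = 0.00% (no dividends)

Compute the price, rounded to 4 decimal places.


Answer: Price = 13.2695

Derivation:
d1 = (ln(S/K) + (r - q + 0.5*sigma^2) * T) / (sigma * sqrt(T)) = 0.12940270
d2 = d1 - sigma * sqrt(T) = -0.45059730
exp(-rT) = 0.94932887; exp(-qT) = 1.00000000
P = K * exp(-rT) * N(-d2) - S_0 * exp(-qT) * N(-d1)
N(-d1) = 0.44851950; N(-d2) = 0.67386009
P = 52.7000 * 0.94932887 * 0.67386009 - 45.5800 * 1.00000000 * 0.44851950 = 13.2695


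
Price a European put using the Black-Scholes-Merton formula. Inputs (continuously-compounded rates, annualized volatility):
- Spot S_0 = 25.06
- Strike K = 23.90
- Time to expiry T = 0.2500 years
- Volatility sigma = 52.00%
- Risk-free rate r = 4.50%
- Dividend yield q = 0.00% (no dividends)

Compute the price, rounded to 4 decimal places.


d1 = (ln(S/K) + (r - q + 0.5*sigma^2) * T) / (sigma * sqrt(T)) = 0.35555573
d2 = d1 - sigma * sqrt(T) = 0.09555573
exp(-rT) = 0.98881304; exp(-qT) = 1.00000000
P = K * exp(-rT) * N(-d2) - S_0 * exp(-qT) * N(-d1)
N(-d1) = 0.36108665; N(-d2) = 0.46193671
P = 23.9000 * 0.98881304 * 0.46193671 - 25.0600 * 1.00000000 * 0.36108665 = 1.8679

Answer: Price = 1.8679


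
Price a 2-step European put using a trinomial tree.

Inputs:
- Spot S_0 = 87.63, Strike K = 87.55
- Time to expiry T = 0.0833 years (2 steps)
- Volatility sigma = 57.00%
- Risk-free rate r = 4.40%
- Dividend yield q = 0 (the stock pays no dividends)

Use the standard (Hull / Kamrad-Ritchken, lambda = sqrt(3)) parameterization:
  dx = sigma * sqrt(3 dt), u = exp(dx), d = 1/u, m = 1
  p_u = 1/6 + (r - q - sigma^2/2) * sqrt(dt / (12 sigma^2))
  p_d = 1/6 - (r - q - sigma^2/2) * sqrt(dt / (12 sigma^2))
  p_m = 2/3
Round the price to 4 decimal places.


Answer: Price = V(0,0) = 4.7060

Derivation:
dt = T/N = 0.041650; dx = sigma*sqrt(3*dt) = 0.201485
u = exp(dx) = 1.223218; d = 1/u = 0.817516
p_u = 0.154424, p_m = 0.666667, p_d = 0.178909
Discount per step: exp(-r*dt) = 0.998169
Stock lattice S(k, j) with j the centered position index:
  k=0: S(0,+0) = 87.6300
  k=1: S(1,-1) = 71.6389; S(1,+0) = 87.6300; S(1,+1) = 107.1906
  k=2: S(2,-2) = 58.5659; S(2,-1) = 71.6389; S(2,+0) = 87.6300; S(2,+1) = 107.1906; S(2,+2) = 131.1175
Terminal payoffs V(N, j) = max(K - S_T, 0):
  V(2,-2) = 28.984068; V(2,-1) = 15.911096; V(2,+0) = 0.000000; V(2,+1) = 0.000000; V(2,+2) = 0.000000
Backward induction: V(k, j) = exp(-r*dt) * [p_u * V(k+1, j+1) + p_m * V(k+1, j) + p_d * V(k+1, j-1)]
  V(1,-1) = exp(-r*dt) * [p_u*0.000000 + p_m*15.911096 + p_d*28.984068] = 15.764003
  V(1,+0) = exp(-r*dt) * [p_u*0.000000 + p_m*0.000000 + p_d*15.911096] = 2.841432
  V(1,+1) = exp(-r*dt) * [p_u*0.000000 + p_m*0.000000 + p_d*0.000000] = 0.000000
  V(0,+0) = exp(-r*dt) * [p_u*0.000000 + p_m*2.841432 + p_d*15.764003] = 4.705984


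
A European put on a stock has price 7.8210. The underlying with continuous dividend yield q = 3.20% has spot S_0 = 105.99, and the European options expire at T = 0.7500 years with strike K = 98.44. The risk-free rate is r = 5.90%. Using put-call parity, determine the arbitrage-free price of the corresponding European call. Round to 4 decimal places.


Put-call parity: C - P = S_0 * exp(-qT) - K * exp(-rT).
S_0 * exp(-qT) = 105.9900 * 0.97628571 = 103.47652238
K * exp(-rT) = 98.4400 * 0.95671475 = 94.17899988
C = P + S*exp(-qT) - K*exp(-rT)
C = 7.8210 + 103.47652238 - 94.17899988 = 17.1185

Answer: Call price = 17.1185


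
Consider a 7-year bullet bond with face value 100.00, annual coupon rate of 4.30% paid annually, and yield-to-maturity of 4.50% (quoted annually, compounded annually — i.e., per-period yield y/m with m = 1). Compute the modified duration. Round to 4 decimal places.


Answer: Modified duration = 5.9193

Derivation:
Coupon per period c = face * coupon_rate / m = 4.300000
Periods per year m = 1; per-period yield y/m = 0.045000
Number of cashflows N = 7
Cashflows (t years, CF_t, discount factor 1/(1+y/m)^(m*t), PV):
  t = 1.0000: CF_t = 4.300000, DF = 0.956938, PV = 4.114833
  t = 2.0000: CF_t = 4.300000, DF = 0.915730, PV = 3.937639
  t = 3.0000: CF_t = 4.300000, DF = 0.876297, PV = 3.768075
  t = 4.0000: CF_t = 4.300000, DF = 0.838561, PV = 3.605814
  t = 5.0000: CF_t = 4.300000, DF = 0.802451, PV = 3.450539
  t = 6.0000: CF_t = 4.300000, DF = 0.767896, PV = 3.301952
  t = 7.0000: CF_t = 104.300000, DF = 0.734828, PV = 76.642608
Price P = sum_t PV_t = 98.821460
First compute Macaulay numerator sum_t t * PV_t:
  t * PV_t at t = 1.0000: 4.114833
  t * PV_t at t = 2.0000: 7.875278
  t * PV_t at t = 3.0000: 11.304226
  t * PV_t at t = 4.0000: 14.423255
  t * PV_t at t = 5.0000: 17.252697
  t * PV_t at t = 6.0000: 19.811710
  t * PV_t at t = 7.0000: 536.498257
Macaulay duration D = 611.280256 / 98.821460 = 6.185704
Modified duration = D / (1 + y/m) = 6.185704 / (1 + 0.045000) = 5.919334


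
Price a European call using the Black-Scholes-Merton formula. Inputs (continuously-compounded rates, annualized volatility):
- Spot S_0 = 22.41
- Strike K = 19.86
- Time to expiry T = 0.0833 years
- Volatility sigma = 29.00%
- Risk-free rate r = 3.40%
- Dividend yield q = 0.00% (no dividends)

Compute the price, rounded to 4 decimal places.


d1 = (ln(S/K) + (r - q + 0.5*sigma^2) * T) / (sigma * sqrt(T)) = 1.51894918
d2 = d1 - sigma * sqrt(T) = 1.43525013
exp(-rT) = 0.99717181; exp(-qT) = 1.00000000
C = S_0 * exp(-qT) * N(d1) - K * exp(-rT) * N(d2)
N(d1) = 0.93561236; N(d2) = 0.92439208
C = 22.4100 * 1.00000000 * 0.93561236 - 19.8600 * 0.99717181 * 0.92439208 = 2.6606

Answer: Price = 2.6606


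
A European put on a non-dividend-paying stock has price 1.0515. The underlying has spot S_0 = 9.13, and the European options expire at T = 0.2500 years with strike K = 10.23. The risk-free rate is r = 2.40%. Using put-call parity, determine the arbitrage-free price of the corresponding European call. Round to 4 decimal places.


Answer: Call price = 0.0127

Derivation:
Put-call parity: C - P = S_0 * exp(-qT) - K * exp(-rT).
S_0 * exp(-qT) = 9.1300 * 1.00000000 = 9.13000000
K * exp(-rT) = 10.2300 * 0.99401796 = 10.16880377
C = P + S*exp(-qT) - K*exp(-rT)
C = 1.0515 + 9.13000000 - 10.16880377 = 0.0127


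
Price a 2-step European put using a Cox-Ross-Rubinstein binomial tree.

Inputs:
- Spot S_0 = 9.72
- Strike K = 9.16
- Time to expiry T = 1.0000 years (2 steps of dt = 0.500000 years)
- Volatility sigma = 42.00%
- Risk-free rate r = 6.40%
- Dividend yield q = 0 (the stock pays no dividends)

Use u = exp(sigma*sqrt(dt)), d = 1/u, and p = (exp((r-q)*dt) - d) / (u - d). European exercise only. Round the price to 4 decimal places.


Answer: Price = V(0,0) = 0.9612

Derivation:
dt = T/N = 0.500000
u = exp(sigma*sqrt(dt)) = 1.345795; d = 1/u = 0.743055
p = (exp((r-q)*dt) - d) / (u - d) = 0.480244
Discount per step: exp(-r*dt) = 0.968507
Stock lattice S(k, i) with i counting down-moves:
  k=0: S(0,0) = 9.7200
  k=1: S(1,0) = 13.0811; S(1,1) = 7.2225
  k=2: S(2,0) = 17.6045; S(2,1) = 9.7200; S(2,2) = 5.3667
Terminal payoffs V(N, i) = max(K - S_T, 0):
  V(2,0) = 0.000000; V(2,1) = 0.000000; V(2,2) = 3.793285
Backward induction: V(k, i) = exp(-r*dt) * [p * V(k+1, i) + (1-p) * V(k+1, i+1)].
  V(1,0) = exp(-r*dt) * [p*0.000000 + (1-p)*0.000000] = 0.000000
  V(1,1) = exp(-r*dt) * [p*0.000000 + (1-p)*3.793285] = 1.909490
  V(0,0) = exp(-r*dt) * [p*0.000000 + (1-p)*1.909490] = 0.961212


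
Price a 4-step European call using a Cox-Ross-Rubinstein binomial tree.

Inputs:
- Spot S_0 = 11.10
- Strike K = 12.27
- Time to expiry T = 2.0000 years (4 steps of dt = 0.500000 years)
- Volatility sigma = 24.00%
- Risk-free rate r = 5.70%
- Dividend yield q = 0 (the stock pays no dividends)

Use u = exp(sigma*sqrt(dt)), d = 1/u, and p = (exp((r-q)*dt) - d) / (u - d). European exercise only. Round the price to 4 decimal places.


dt = T/N = 0.500000
u = exp(sigma*sqrt(dt)) = 1.184956; d = 1/u = 0.843913
p = (exp((r-q)*dt) - d) / (u - d) = 0.542445
Discount per step: exp(-r*dt) = 0.971902
Stock lattice S(k, i) with i counting down-moves:
  k=0: S(0,0) = 11.1000
  k=1: S(1,0) = 13.1530; S(1,1) = 9.3674
  k=2: S(2,0) = 15.5857; S(2,1) = 11.1000; S(2,2) = 7.9053
  k=3: S(3,0) = 18.4684; S(3,1) = 13.1530; S(3,2) = 9.3674; S(3,3) = 6.6714
  k=4: S(4,0) = 21.8843; S(4,1) = 15.5857; S(4,2) = 11.1000; S(4,3) = 7.9053; S(4,4) = 5.6301
Terminal payoffs V(N, i) = max(S_T - K, 0):
  V(4,0) = 9.614259; V(4,1) = 3.315740; V(4,2) = 0.000000; V(4,3) = 0.000000; V(4,4) = 0.000000
Backward induction: V(k, i) = exp(-r*dt) * [p * V(k+1, i) + (1-p) * V(k+1, i+1)].
  V(3,0) = exp(-r*dt) * [p*9.614259 + (1-p)*3.315740] = 6.543174
  V(3,1) = exp(-r*dt) * [p*3.315740 + (1-p)*0.000000] = 1.748068
  V(3,2) = exp(-r*dt) * [p*0.000000 + (1-p)*0.000000] = 0.000000
  V(3,3) = exp(-r*dt) * [p*0.000000 + (1-p)*0.000000] = 0.000000
  V(2,0) = exp(-r*dt) * [p*6.543174 + (1-p)*1.748068] = 4.226946
  V(2,1) = exp(-r*dt) * [p*1.748068 + (1-p)*0.000000] = 0.921587
  V(2,2) = exp(-r*dt) * [p*0.000000 + (1-p)*0.000000] = 0.000000
  V(1,0) = exp(-r*dt) * [p*4.226946 + (1-p)*0.921587] = 2.638288
  V(1,1) = exp(-r*dt) * [p*0.921587 + (1-p)*0.000000] = 0.485864
  V(0,0) = exp(-r*dt) * [p*2.638288 + (1-p)*0.485864] = 1.606977

Answer: Price = V(0,0) = 1.6070


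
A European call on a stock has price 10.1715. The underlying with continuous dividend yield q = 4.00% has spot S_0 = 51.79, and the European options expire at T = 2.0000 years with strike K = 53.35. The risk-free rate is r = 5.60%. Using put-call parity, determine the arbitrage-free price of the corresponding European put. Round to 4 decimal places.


Answer: Put price = 10.0606

Derivation:
Put-call parity: C - P = S_0 * exp(-qT) - K * exp(-rT).
S_0 * exp(-qT) = 51.7900 * 0.92311635 = 47.80819558
K * exp(-rT) = 53.3500 * 0.89404426 = 47.69726114
P = C - S*exp(-qT) + K*exp(-rT)
P = 10.1715 - 47.80819558 + 47.69726114 = 10.0606


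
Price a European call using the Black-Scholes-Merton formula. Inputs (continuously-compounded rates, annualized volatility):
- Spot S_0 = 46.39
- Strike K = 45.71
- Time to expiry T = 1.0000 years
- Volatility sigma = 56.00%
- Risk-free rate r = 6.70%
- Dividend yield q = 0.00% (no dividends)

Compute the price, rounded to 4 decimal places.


d1 = (ln(S/K) + (r - q + 0.5*sigma^2) * T) / (sigma * sqrt(T)) = 0.42601219
d2 = d1 - sigma * sqrt(T) = -0.13398781
exp(-rT) = 0.93519520; exp(-qT) = 1.00000000
C = S_0 * exp(-qT) * N(d1) - K * exp(-rT) * N(d2)
N(d1) = 0.66495052; N(d2) = 0.44670611
C = 46.3900 * 1.00000000 * 0.66495052 - 45.7100 * 0.93519520 * 0.44670611 = 11.7514

Answer: Price = 11.7514


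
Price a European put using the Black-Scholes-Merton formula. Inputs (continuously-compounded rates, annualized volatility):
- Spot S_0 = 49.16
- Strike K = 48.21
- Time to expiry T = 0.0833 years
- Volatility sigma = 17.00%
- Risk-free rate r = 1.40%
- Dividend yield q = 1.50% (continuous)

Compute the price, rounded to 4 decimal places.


d1 = (ln(S/K) + (r - q + 0.5*sigma^2) * T) / (sigma * sqrt(T)) = 0.42054865
d2 = d1 - sigma * sqrt(T) = 0.37148369
exp(-rT) = 0.99883448; exp(-qT) = 0.99875128
P = K * exp(-rT) * N(-d2) - S_0 * exp(-qT) * N(-d1)
N(-d1) = 0.33704235; N(-d2) = 0.35513865
P = 48.2100 * 0.99883448 * 0.35513865 - 49.1600 * 0.99875128 * 0.33704235 = 0.5530

Answer: Price = 0.5530


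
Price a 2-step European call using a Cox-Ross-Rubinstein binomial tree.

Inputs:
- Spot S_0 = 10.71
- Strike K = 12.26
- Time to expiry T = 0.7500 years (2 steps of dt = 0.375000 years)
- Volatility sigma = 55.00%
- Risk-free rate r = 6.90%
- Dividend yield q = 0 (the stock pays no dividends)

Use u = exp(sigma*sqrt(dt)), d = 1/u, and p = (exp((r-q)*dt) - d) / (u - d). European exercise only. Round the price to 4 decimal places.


Answer: Price = V(0,0) = 1.7175

Derivation:
dt = T/N = 0.375000
u = exp(sigma*sqrt(dt)) = 1.400466; d = 1/u = 0.714048
p = (exp((r-q)*dt) - d) / (u - d) = 0.454773
Discount per step: exp(-r*dt) = 0.974457
Stock lattice S(k, i) with i counting down-moves:
  k=0: S(0,0) = 10.7100
  k=1: S(1,0) = 14.9990; S(1,1) = 7.6475
  k=2: S(2,0) = 21.0056; S(2,1) = 10.7100; S(2,2) = 5.4607
Terminal payoffs V(N, i) = max(S_T - K, 0):
  V(2,0) = 8.745568; V(2,1) = 0.000000; V(2,2) = 0.000000
Backward induction: V(k, i) = exp(-r*dt) * [p * V(k+1, i) + (1-p) * V(k+1, i+1)].
  V(1,0) = exp(-r*dt) * [p*8.745568 + (1-p)*0.000000] = 3.875661
  V(1,1) = exp(-r*dt) * [p*0.000000 + (1-p)*0.000000] = 0.000000
  V(0,0) = exp(-r*dt) * [p*3.875661 + (1-p)*0.000000] = 1.717527


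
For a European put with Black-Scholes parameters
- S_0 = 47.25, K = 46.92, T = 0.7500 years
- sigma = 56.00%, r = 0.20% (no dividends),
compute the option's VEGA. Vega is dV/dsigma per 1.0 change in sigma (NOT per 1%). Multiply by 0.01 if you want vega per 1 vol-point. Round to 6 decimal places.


d1 = 0.2600316127; d2 = -0.2249426134
phi(d1) = 0.3856801990; exp(-qT) = 1.0000000000; exp(-rT) = 0.9985011244
Vega = S * exp(-qT) * phi(d1) * sqrt(T) = 47.2500 * 1.0000000000 * 0.3856801990 * 0.8660254038 = 15.781918

Answer: Vega = 15.781918


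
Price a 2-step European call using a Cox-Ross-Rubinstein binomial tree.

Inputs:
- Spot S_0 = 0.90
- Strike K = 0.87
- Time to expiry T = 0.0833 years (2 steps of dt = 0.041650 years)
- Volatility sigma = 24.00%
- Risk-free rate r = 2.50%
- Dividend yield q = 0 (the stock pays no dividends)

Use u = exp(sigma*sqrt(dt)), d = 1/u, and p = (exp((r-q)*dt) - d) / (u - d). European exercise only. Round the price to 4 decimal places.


Answer: Price = V(0,0) = 0.0454

Derivation:
dt = T/N = 0.041650
u = exp(sigma*sqrt(dt)) = 1.050199; d = 1/u = 0.952200
p = (exp((r-q)*dt) - d) / (u - d) = 0.498388
Discount per step: exp(-r*dt) = 0.998959
Stock lattice S(k, i) with i counting down-moves:
  k=0: S(0,0) = 0.9000
  k=1: S(1,0) = 0.9452; S(1,1) = 0.8570
  k=2: S(2,0) = 0.9926; S(2,1) = 0.9000; S(2,2) = 0.8160
Terminal payoffs V(N, i) = max(S_T - K, 0):
  V(2,0) = 0.122627; V(2,1) = 0.030000; V(2,2) = 0.000000
Backward induction: V(k, i) = exp(-r*dt) * [p * V(k+1, i) + (1-p) * V(k+1, i+1)].
  V(1,0) = exp(-r*dt) * [p*0.122627 + (1-p)*0.030000] = 0.076085
  V(1,1) = exp(-r*dt) * [p*0.030000 + (1-p)*0.000000] = 0.014936
  V(0,0) = exp(-r*dt) * [p*0.076085 + (1-p)*0.014936] = 0.045365


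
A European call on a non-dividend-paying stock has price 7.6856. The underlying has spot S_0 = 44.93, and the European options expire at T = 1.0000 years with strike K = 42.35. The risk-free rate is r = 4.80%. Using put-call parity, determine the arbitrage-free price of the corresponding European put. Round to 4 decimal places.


Answer: Put price = 3.1208

Derivation:
Put-call parity: C - P = S_0 * exp(-qT) - K * exp(-rT).
S_0 * exp(-qT) = 44.9300 * 1.00000000 = 44.93000000
K * exp(-rT) = 42.3500 * 0.95313379 = 40.36521588
P = C - S*exp(-qT) + K*exp(-rT)
P = 7.6856 - 44.93000000 + 40.36521588 = 3.1208


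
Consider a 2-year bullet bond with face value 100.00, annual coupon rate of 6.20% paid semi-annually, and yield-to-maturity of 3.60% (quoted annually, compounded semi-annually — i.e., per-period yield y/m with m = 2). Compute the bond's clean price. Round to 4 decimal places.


Answer: Price = 104.9742

Derivation:
Coupon per period c = face * coupon_rate / m = 3.100000
Periods per year m = 2; per-period yield y/m = 0.018000
Number of cashflows N = 4
Cashflows (t years, CF_t, discount factor 1/(1+y/m)^(m*t), PV):
  t = 0.5000: CF_t = 3.100000, DF = 0.982318, PV = 3.045187
  t = 1.0000: CF_t = 3.100000, DF = 0.964949, PV = 2.991342
  t = 1.5000: CF_t = 3.100000, DF = 0.947887, PV = 2.938450
  t = 2.0000: CF_t = 103.100000, DF = 0.931127, PV = 95.999187
Price P = sum_t PV_t = 104.974166


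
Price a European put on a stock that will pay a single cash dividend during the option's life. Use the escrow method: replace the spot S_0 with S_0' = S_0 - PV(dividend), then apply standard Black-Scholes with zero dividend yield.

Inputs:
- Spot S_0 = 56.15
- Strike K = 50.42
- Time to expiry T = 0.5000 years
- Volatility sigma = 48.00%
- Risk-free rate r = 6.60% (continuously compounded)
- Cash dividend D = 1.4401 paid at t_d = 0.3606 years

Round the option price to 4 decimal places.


Answer: Price = 4.3895

Derivation:
PV(D) = D * exp(-r * t_d) = 1.4401 * 0.97648138 = 1.40623083
S_0' = S_0 - PV(D) = 56.1500 - 1.40623083 = 54.74376917
d1 = (ln(S_0'/K) + (r + sigma^2/2)*T) / (sigma*sqrt(T)) = 0.50933973
d2 = d1 - sigma*sqrt(T) = 0.16992847
exp(-rT) = 0.96753856
N(-d1) = 0.30525706; N(-d2) = 0.43253320
P = K * exp(-rT) * N(-d2) - S_0' * N(-d1) = 50.4200 * 0.96753856 * 0.43253320 - 54.74376917 * 0.30525706 = 4.3895


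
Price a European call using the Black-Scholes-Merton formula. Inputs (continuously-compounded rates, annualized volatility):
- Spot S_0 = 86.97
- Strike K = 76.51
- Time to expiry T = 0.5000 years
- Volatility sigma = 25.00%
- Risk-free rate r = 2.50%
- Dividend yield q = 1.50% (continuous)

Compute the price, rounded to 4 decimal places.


Answer: Price = 12.6188

Derivation:
d1 = (ln(S/K) + (r - q + 0.5*sigma^2) * T) / (sigma * sqrt(T)) = 0.84155199
d2 = d1 - sigma * sqrt(T) = 0.66477530
exp(-rT) = 0.98757780; exp(-qT) = 0.99252805
C = S_0 * exp(-qT) * N(d1) - K * exp(-rT) * N(d2)
N(d1) = 0.79998061; N(d2) = 0.74690289
C = 86.9700 * 0.99252805 * 0.79998061 - 76.5100 * 0.98757780 * 0.74690289 = 12.6188


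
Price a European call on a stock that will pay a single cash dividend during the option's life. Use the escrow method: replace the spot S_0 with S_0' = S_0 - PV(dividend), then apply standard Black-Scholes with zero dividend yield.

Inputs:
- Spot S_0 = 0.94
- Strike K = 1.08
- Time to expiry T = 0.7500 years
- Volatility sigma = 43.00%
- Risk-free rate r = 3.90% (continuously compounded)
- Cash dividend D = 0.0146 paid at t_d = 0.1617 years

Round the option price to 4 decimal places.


Answer: Price = 0.0922

Derivation:
PV(D) = D * exp(-r * t_d) = 0.0146 * 0.99371354 = 0.01450822
S_0' = S_0 - PV(D) = 0.9400 - 0.01450822 = 0.92549178
d1 = (ln(S_0'/K) + (r + sigma^2/2)*T) / (sigma*sqrt(T)) = -0.14985211
d2 = d1 - sigma*sqrt(T) = -0.52224304
exp(-rT) = 0.97117364
N(d1) = 0.44044065; N(d2) = 0.30075056
C = S_0' * N(d1) - K * exp(-rT) * N(d2) = 0.92549178 * 0.44044065 - 1.0800 * 0.97117364 * 0.30075056 = 0.0922


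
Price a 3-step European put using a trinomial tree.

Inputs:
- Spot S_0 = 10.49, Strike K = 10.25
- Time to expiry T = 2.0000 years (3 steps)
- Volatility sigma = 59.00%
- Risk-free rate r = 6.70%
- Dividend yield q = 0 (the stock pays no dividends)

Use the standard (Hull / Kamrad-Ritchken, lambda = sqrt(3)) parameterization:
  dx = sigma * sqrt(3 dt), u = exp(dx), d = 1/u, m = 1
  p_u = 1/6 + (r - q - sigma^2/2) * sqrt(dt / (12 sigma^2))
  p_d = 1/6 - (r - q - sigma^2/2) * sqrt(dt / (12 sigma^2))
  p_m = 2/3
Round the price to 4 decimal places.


Answer: Price = V(0,0) = 2.1824

Derivation:
dt = T/N = 0.666667; dx = sigma*sqrt(3*dt) = 0.834386
u = exp(dx) = 2.303399; d = 1/u = 0.434141
p_u = 0.123901, p_m = 0.666667, p_d = 0.209433
Discount per step: exp(-r*dt) = 0.956316
Stock lattice S(k, j) with j the centered position index:
  k=0: S(0,+0) = 10.4900
  k=1: S(1,-1) = 4.5541; S(1,+0) = 10.4900; S(1,+1) = 24.1627
  k=2: S(2,-2) = 1.9771; S(2,-1) = 4.5541; S(2,+0) = 10.4900; S(2,+1) = 24.1627; S(2,+2) = 55.6563
  k=3: S(3,-3) = 0.8584; S(3,-2) = 1.9771; S(3,-1) = 4.5541; S(3,+0) = 10.4900; S(3,+1) = 24.1627; S(3,+2) = 55.6563; S(3,+3) = 128.1986
Terminal payoffs V(N, j) = max(K - S_T, 0):
  V(3,-3) = 9.391643; V(3,-2) = 8.272862; V(3,-1) = 5.695861; V(3,+0) = 0.000000; V(3,+1) = 0.000000; V(3,+2) = 0.000000; V(3,+3) = 0.000000
Backward induction: V(k, j) = exp(-r*dt) * [p_u * V(k+1, j+1) + p_m * V(k+1, j) + p_d * V(k+1, j-1)]
  V(2,-2) = exp(-r*dt) * [p_u*5.695861 + p_m*8.272862 + p_d*9.391643] = 7.830201
  V(2,-1) = exp(-r*dt) * [p_u*0.000000 + p_m*5.695861 + p_d*8.272862] = 5.288283
  V(2,+0) = exp(-r*dt) * [p_u*0.000000 + p_m*0.000000 + p_d*5.695861] = 1.140789
  V(2,+1) = exp(-r*dt) * [p_u*0.000000 + p_m*0.000000 + p_d*0.000000] = 0.000000
  V(2,+2) = exp(-r*dt) * [p_u*0.000000 + p_m*0.000000 + p_d*0.000000] = 0.000000
  V(1,-1) = exp(-r*dt) * [p_u*1.140789 + p_m*5.288283 + p_d*7.830201] = 5.074947
  V(1,+0) = exp(-r*dt) * [p_u*0.000000 + p_m*1.140789 + p_d*5.288283] = 1.786461
  V(1,+1) = exp(-r*dt) * [p_u*0.000000 + p_m*0.000000 + p_d*1.140789] = 0.228482
  V(0,+0) = exp(-r*dt) * [p_u*0.228482 + p_m*1.786461 + p_d*5.074947] = 2.182450


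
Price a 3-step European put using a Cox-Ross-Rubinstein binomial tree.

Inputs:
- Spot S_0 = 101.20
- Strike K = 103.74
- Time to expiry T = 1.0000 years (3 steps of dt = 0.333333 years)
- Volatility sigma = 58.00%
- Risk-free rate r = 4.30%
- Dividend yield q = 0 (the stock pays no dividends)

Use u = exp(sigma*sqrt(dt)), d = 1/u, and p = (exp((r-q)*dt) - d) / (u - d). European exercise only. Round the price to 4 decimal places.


dt = T/N = 0.333333
u = exp(sigma*sqrt(dt)) = 1.397749; d = 1/u = 0.715436
p = (exp((r-q)*dt) - d) / (u - d) = 0.438216
Discount per step: exp(-r*dt) = 0.985769
Stock lattice S(k, i) with i counting down-moves:
  k=0: S(0,0) = 101.2000
  k=1: S(1,0) = 141.4522; S(1,1) = 72.4021
  k=2: S(2,0) = 197.7147; S(2,1) = 101.2000; S(2,2) = 51.7991
  k=3: S(3,0) = 276.3555; S(3,1) = 141.4522; S(3,2) = 72.4021; S(3,3) = 37.0589
Terminal payoffs V(N, i) = max(K - S_T, 0):
  V(3,0) = 0.000000; V(3,1) = 0.000000; V(3,2) = 31.337879; V(3,3) = 66.681072
Backward induction: V(k, i) = exp(-r*dt) * [p * V(k+1, i) + (1-p) * V(k+1, i+1)].
  V(2,0) = exp(-r*dt) * [p*0.000000 + (1-p)*0.000000] = 0.000000
  V(2,1) = exp(-r*dt) * [p*0.000000 + (1-p)*31.337879] = 17.354577
  V(2,2) = exp(-r*dt) * [p*31.337879 + (1-p)*66.681072] = 50.464583
  V(1,0) = exp(-r*dt) * [p*0.000000 + (1-p)*17.354577] = 9.610776
  V(1,1) = exp(-r*dt) * [p*17.354577 + (1-p)*50.464583] = 35.443564
  V(0,0) = exp(-r*dt) * [p*9.610776 + (1-p)*35.443564] = 23.779921

Answer: Price = V(0,0) = 23.7799


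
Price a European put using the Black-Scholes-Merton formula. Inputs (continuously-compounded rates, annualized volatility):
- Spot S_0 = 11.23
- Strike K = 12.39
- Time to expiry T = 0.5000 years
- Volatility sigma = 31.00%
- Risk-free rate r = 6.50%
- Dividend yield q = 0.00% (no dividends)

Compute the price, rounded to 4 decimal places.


Answer: Price = 1.4404

Derivation:
d1 = (ln(S/K) + (r - q + 0.5*sigma^2) * T) / (sigma * sqrt(T)) = -0.19058091
d2 = d1 - sigma * sqrt(T) = -0.40978401
exp(-rT) = 0.96802245; exp(-qT) = 1.00000000
P = K * exp(-rT) * N(-d2) - S_0 * exp(-qT) * N(-d1)
N(-d1) = 0.57557303; N(-d2) = 0.65901780
P = 12.3900 * 0.96802245 * 0.65901780 - 11.2300 * 1.00000000 * 0.57557303 = 1.4404


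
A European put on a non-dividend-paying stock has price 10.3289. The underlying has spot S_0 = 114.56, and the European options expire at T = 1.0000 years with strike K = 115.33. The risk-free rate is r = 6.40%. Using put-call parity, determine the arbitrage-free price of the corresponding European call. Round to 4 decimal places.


Answer: Call price = 16.7088

Derivation:
Put-call parity: C - P = S_0 * exp(-qT) - K * exp(-rT).
S_0 * exp(-qT) = 114.5600 * 1.00000000 = 114.56000000
K * exp(-rT) = 115.3300 * 0.93800500 = 108.18011660
C = P + S*exp(-qT) - K*exp(-rT)
C = 10.3289 + 114.56000000 - 108.18011660 = 16.7088


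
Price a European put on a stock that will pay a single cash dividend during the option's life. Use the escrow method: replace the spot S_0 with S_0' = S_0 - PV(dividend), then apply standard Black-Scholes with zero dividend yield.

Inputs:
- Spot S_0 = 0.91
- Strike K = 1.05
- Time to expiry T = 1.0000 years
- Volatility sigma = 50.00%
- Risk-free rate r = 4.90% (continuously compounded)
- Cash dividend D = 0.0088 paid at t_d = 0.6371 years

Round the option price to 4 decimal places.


PV(D) = D * exp(-r * t_d) = 0.0088 * 0.96926435 = 0.00852953
S_0' = S_0 - PV(D) = 0.9100 - 0.00852953 = 0.90147047
d1 = (ln(S_0'/K) + (r + sigma^2/2)*T) / (sigma*sqrt(T)) = 0.04296369
d2 = d1 - sigma*sqrt(T) = -0.45703631
exp(-rT) = 0.95218113
N(-d1) = 0.48286524; N(-d2) = 0.67617753
P = K * exp(-rT) * N(-d2) - S_0' * N(-d1) = 1.0500 * 0.95218113 * 0.67617753 - 0.90147047 * 0.48286524 = 0.2407

Answer: Price = 0.2407


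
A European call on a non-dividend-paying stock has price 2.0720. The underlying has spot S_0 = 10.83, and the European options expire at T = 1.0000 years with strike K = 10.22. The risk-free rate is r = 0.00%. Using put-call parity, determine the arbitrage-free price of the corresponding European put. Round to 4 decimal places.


Answer: Put price = 1.4620

Derivation:
Put-call parity: C - P = S_0 * exp(-qT) - K * exp(-rT).
S_0 * exp(-qT) = 10.8300 * 1.00000000 = 10.83000000
K * exp(-rT) = 10.2200 * 1.00000000 = 10.22000000
P = C - S*exp(-qT) + K*exp(-rT)
P = 2.0720 - 10.83000000 + 10.22000000 = 1.4620


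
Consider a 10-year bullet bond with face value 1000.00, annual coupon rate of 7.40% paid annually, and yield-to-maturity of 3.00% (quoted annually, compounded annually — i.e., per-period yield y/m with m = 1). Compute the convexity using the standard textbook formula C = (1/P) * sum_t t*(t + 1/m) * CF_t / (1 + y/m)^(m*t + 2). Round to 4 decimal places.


Coupon per period c = face * coupon_rate / m = 74.000000
Periods per year m = 1; per-period yield y/m = 0.030000
Number of cashflows N = 10
Cashflows (t years, CF_t, discount factor 1/(1+y/m)^(m*t), PV):
  t = 1.0000: CF_t = 74.000000, DF = 0.970874, PV = 71.844660
  t = 2.0000: CF_t = 74.000000, DF = 0.942596, PV = 69.752097
  t = 3.0000: CF_t = 74.000000, DF = 0.915142, PV = 67.720483
  t = 4.0000: CF_t = 74.000000, DF = 0.888487, PV = 65.748042
  t = 5.0000: CF_t = 74.000000, DF = 0.862609, PV = 63.833050
  t = 6.0000: CF_t = 74.000000, DF = 0.837484, PV = 61.973835
  t = 7.0000: CF_t = 74.000000, DF = 0.813092, PV = 60.168772
  t = 8.0000: CF_t = 74.000000, DF = 0.789409, PV = 58.416283
  t = 9.0000: CF_t = 74.000000, DF = 0.766417, PV = 56.714838
  t = 10.0000: CF_t = 1074.000000, DF = 0.744094, PV = 799.156865
Price P = sum_t PV_t = 1375.328925
Convexity numerator sum_t t*(t + 1/m) * CF_t / (1+y/m)^(m*t + 2):
  t = 1.0000: term = 135.440966
  t = 2.0000: term = 394.488249
  t = 3.0000: term = 765.996601
  t = 4.0000: term = 1239.476700
  t = 5.0000: term = 1805.063155
  t = 6.0000: term = 2453.483900
  t = 7.0000: term = 3176.030939
  t = 8.0000: term = 3964.532379
  t = 9.0000: term = 4811.325702
  t = 10.0000: term = 82861.019046
Convexity = (1/P) * sum = 101606.857636 / 1375.328925 = 73.878223

Answer: Convexity = 73.8782


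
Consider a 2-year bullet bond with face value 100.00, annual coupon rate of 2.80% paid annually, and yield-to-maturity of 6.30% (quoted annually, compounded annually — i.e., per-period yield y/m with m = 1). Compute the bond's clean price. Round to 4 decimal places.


Answer: Price = 93.6100

Derivation:
Coupon per period c = face * coupon_rate / m = 2.800000
Periods per year m = 1; per-period yield y/m = 0.063000
Number of cashflows N = 2
Cashflows (t years, CF_t, discount factor 1/(1+y/m)^(m*t), PV):
  t = 1.0000: CF_t = 2.800000, DF = 0.940734, PV = 2.634055
  t = 2.0000: CF_t = 102.800000, DF = 0.884980, PV = 90.975947
Price P = sum_t PV_t = 93.610002


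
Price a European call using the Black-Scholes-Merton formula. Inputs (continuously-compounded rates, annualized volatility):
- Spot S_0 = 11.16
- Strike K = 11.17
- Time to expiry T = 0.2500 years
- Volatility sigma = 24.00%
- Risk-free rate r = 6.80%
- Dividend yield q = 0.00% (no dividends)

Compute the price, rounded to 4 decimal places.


Answer: Price = 0.6236

Derivation:
d1 = (ln(S/K) + (r - q + 0.5*sigma^2) * T) / (sigma * sqrt(T)) = 0.19420287
d2 = d1 - sigma * sqrt(T) = 0.07420287
exp(-rT) = 0.98314368; exp(-qT) = 1.00000000
C = S_0 * exp(-qT) * N(d1) - K * exp(-rT) * N(d2)
N(d1) = 0.57699148; N(d2) = 0.52957552
C = 11.1600 * 1.00000000 * 0.57699148 - 11.1700 * 0.98314368 * 0.52957552 = 0.6236


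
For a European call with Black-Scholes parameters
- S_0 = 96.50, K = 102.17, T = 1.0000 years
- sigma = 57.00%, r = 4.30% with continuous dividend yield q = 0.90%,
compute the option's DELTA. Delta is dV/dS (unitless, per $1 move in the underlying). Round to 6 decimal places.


d1 = 0.2444823083; d2 = -0.3255176917
phi(d1) = 0.3871959696; exp(-qT) = 0.9910403788; exp(-rT) = 0.9579113901
N(d1) = 0.5965713489
Delta = exp(-qT) * N(d1) = 0.9910403788 * 0.5965713489 = 0.591226

Answer: Delta = 0.591226


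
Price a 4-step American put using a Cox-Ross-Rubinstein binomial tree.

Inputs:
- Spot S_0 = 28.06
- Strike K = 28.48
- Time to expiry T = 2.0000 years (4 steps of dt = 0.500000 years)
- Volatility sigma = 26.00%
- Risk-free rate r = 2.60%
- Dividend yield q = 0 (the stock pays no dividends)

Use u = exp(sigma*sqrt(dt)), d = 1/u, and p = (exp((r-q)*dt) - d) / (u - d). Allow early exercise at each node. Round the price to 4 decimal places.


Answer: Price = V(0,0) = 3.6323

Derivation:
dt = T/N = 0.500000
u = exp(sigma*sqrt(dt)) = 1.201833; d = 1/u = 0.832062
p = (exp((r-q)*dt) - d) / (u - d) = 0.489554
Discount per step: exp(-r*dt) = 0.987084
Stock lattice S(k, i) with i counting down-moves:
  k=0: S(0,0) = 28.0600
  k=1: S(1,0) = 33.7234; S(1,1) = 23.3477
  k=2: S(2,0) = 40.5299; S(2,1) = 28.0600; S(2,2) = 19.4267
  k=3: S(3,0) = 48.7102; S(3,1) = 33.7234; S(3,2) = 23.3477; S(3,3) = 16.1642
  k=4: S(4,0) = 58.5415; S(4,1) = 40.5299; S(4,2) = 28.0600; S(4,3) = 19.4267; S(4,4) = 13.4497
Terminal payoffs V(N, i) = max(K - S_T, 0):
  V(4,0) = 0.000000; V(4,1) = 0.000000; V(4,2) = 0.420000; V(4,3) = 9.053278; V(4,4) = 15.030337
Backward induction: V(k, i) = exp(-r*dt) * [p * V(k+1, i) + (1-p) * V(k+1, i+1)]; then take max(V_cont, immediate exercise) for American.
  V(3,0) = exp(-r*dt) * [p*0.000000 + (1-p)*0.000000] = 0.000000; exercise = 0.000000; V(3,0) = max -> 0.000000
  V(3,1) = exp(-r*dt) * [p*0.000000 + (1-p)*0.420000] = 0.211619; exercise = 0.000000; V(3,1) = max -> 0.211619
  V(3,2) = exp(-r*dt) * [p*0.420000 + (1-p)*9.053278] = 4.764483; exercise = 5.132327; V(3,2) = max -> 5.132327
  V(3,3) = exp(-r*dt) * [p*9.053278 + (1-p)*15.030337] = 11.947910; exercise = 12.315754; V(3,3) = max -> 12.315754
  V(2,0) = exp(-r*dt) * [p*0.000000 + (1-p)*0.211619] = 0.106625; exercise = 0.000000; V(2,0) = max -> 0.106625
  V(2,1) = exp(-r*dt) * [p*0.211619 + (1-p)*5.132327] = 2.688202; exercise = 0.420000; V(2,1) = max -> 2.688202
  V(2,2) = exp(-r*dt) * [p*5.132327 + (1-p)*12.315754] = 8.685434; exercise = 9.053278; V(2,2) = max -> 9.053278
  V(1,0) = exp(-r*dt) * [p*0.106625 + (1-p)*2.688202] = 1.405985; exercise = 0.000000; V(1,0) = max -> 1.405985
  V(1,1) = exp(-r*dt) * [p*2.688202 + (1-p)*9.053278] = 5.860548; exercise = 5.132327; V(1,1) = max -> 5.860548
  V(0,0) = exp(-r*dt) * [p*1.405985 + (1-p)*5.860548] = 3.632273; exercise = 0.420000; V(0,0) = max -> 3.632273


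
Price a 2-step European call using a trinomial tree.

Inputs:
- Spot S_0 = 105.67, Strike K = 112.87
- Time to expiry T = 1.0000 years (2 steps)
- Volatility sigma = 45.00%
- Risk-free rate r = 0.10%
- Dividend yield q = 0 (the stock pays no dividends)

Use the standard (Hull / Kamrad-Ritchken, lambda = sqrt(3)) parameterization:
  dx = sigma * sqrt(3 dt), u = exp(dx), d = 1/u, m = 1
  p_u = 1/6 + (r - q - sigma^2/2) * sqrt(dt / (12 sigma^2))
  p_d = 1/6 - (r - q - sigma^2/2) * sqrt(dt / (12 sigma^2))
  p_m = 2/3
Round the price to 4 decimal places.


Answer: Price = V(0,0) = 14.3916

Derivation:
dt = T/N = 0.500000; dx = sigma*sqrt(3*dt) = 0.551135
u = exp(dx) = 1.735222; d = 1/u = 0.576295
p_u = 0.121192, p_m = 0.666667, p_d = 0.212141
Discount per step: exp(-r*dt) = 0.999500
Stock lattice S(k, j) with j the centered position index:
  k=0: S(0,+0) = 105.6700
  k=1: S(1,-1) = 60.8971; S(1,+0) = 105.6700; S(1,+1) = 183.3609
  k=2: S(2,-2) = 35.0947; S(2,-1) = 60.8971; S(2,+0) = 105.6700; S(2,+1) = 183.3609; S(2,+2) = 318.1718
Terminal payoffs V(N, j) = max(S_T - K, 0):
  V(2,-2) = 0.000000; V(2,-1) = 0.000000; V(2,+0) = 0.000000; V(2,+1) = 70.490878; V(2,+2) = 205.301777
Backward induction: V(k, j) = exp(-r*dt) * [p_u * V(k+1, j+1) + p_m * V(k+1, j) + p_d * V(k+1, j-1)]
  V(1,-1) = exp(-r*dt) * [p_u*0.000000 + p_m*0.000000 + p_d*0.000000] = 0.000000
  V(1,+0) = exp(-r*dt) * [p_u*70.490878 + p_m*0.000000 + p_d*0.000000] = 8.538684
  V(1,+1) = exp(-r*dt) * [p_u*205.301777 + p_m*70.490878 + p_d*0.000000] = 71.838994
  V(0,+0) = exp(-r*dt) * [p_u*71.838994 + p_m*8.538684 + p_d*0.000000] = 14.391595


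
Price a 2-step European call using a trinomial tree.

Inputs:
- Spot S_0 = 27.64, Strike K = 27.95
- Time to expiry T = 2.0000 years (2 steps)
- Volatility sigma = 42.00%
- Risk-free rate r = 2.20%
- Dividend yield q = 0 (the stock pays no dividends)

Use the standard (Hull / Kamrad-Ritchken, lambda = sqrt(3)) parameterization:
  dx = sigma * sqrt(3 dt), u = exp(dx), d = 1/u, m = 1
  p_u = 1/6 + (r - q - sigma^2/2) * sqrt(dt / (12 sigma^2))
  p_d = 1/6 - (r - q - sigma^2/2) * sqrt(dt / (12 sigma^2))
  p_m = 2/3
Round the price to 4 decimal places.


dt = T/N = 1.000000; dx = sigma*sqrt(3*dt) = 0.727461
u = exp(dx) = 2.069819; d = 1/u = 0.483134
p_u = 0.121166, p_m = 0.666667, p_d = 0.212167
Discount per step: exp(-r*dt) = 0.978240
Stock lattice S(k, j) with j the centered position index:
  k=0: S(0,+0) = 27.6400
  k=1: S(1,-1) = 13.3538; S(1,+0) = 27.6400; S(1,+1) = 57.2098
  k=2: S(2,-2) = 6.4517; S(2,-1) = 13.3538; S(2,+0) = 27.6400; S(2,+1) = 57.2098; S(2,+2) = 118.4140
Terminal payoffs V(N, j) = max(S_T - K, 0):
  V(2,-2) = 0.000000; V(2,-1) = 0.000000; V(2,+0) = 0.000000; V(2,+1) = 29.259807; V(2,+2) = 90.463967
Backward induction: V(k, j) = exp(-r*dt) * [p_u * V(k+1, j+1) + p_m * V(k+1, j) + p_d * V(k+1, j-1)]
  V(1,-1) = exp(-r*dt) * [p_u*0.000000 + p_m*0.000000 + p_d*0.000000] = 0.000000
  V(1,+0) = exp(-r*dt) * [p_u*29.259807 + p_m*0.000000 + p_d*0.000000] = 3.468148
  V(1,+1) = exp(-r*dt) * [p_u*90.463967 + p_m*29.259807 + p_d*0.000000] = 29.804722
  V(0,+0) = exp(-r*dt) * [p_u*29.804722 + p_m*3.468148 + p_d*0.000000] = 5.794525

Answer: Price = V(0,0) = 5.7945


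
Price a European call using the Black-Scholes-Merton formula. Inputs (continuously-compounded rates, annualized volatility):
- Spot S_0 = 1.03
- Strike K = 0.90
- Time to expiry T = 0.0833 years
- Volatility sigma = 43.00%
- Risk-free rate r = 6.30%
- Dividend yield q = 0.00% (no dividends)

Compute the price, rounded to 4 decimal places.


d1 = (ln(S/K) + (r - q + 0.5*sigma^2) * T) / (sigma * sqrt(T)) = 1.19147280
d2 = d1 - sigma * sqrt(T) = 1.06736732
exp(-rT) = 0.99476585; exp(-qT) = 1.00000000
C = S_0 * exp(-qT) * N(d1) - K * exp(-rT) * N(d2)
N(d1) = 0.88326599; N(d2) = 0.85709700
C = 1.0300 * 1.00000000 * 0.88326599 - 0.9000 * 0.99476585 * 0.85709700 = 0.1424

Answer: Price = 0.1424


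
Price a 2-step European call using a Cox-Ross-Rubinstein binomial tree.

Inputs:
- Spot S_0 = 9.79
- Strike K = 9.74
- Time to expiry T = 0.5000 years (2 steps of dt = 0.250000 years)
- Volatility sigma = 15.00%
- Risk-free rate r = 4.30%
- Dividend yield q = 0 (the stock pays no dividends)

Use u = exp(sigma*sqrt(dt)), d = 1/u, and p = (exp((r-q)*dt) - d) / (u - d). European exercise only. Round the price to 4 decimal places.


Answer: Price = V(0,0) = 0.5138

Derivation:
dt = T/N = 0.250000
u = exp(sigma*sqrt(dt)) = 1.077884; d = 1/u = 0.927743
p = (exp((r-q)*dt) - d) / (u - d) = 0.553245
Discount per step: exp(-r*dt) = 0.989308
Stock lattice S(k, i) with i counting down-moves:
  k=0: S(0,0) = 9.7900
  k=1: S(1,0) = 10.5525; S(1,1) = 9.0826
  k=2: S(2,0) = 11.3744; S(2,1) = 9.7900; S(2,2) = 8.4263
Terminal payoffs V(N, i) = max(S_T - K, 0):
  V(2,0) = 1.634357; V(2,1) = 0.050000; V(2,2) = 0.000000
Backward induction: V(k, i) = exp(-r*dt) * [p * V(k+1, i) + (1-p) * V(k+1, i+1)].
  V(1,0) = exp(-r*dt) * [p*1.634357 + (1-p)*0.050000] = 0.916630
  V(1,1) = exp(-r*dt) * [p*0.050000 + (1-p)*0.000000] = 0.027366
  V(0,0) = exp(-r*dt) * [p*0.916630 + (1-p)*0.027366] = 0.513794


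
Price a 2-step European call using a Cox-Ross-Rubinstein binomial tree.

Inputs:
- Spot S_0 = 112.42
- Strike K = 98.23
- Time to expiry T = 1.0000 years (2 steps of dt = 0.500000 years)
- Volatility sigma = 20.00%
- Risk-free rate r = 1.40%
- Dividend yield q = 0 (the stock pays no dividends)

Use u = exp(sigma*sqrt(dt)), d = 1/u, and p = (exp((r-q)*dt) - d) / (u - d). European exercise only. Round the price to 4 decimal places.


Answer: Price = V(0,0) = 19.0271

Derivation:
dt = T/N = 0.500000
u = exp(sigma*sqrt(dt)) = 1.151910; d = 1/u = 0.868123
p = (exp((r-q)*dt) - d) / (u - d) = 0.489456
Discount per step: exp(-r*dt) = 0.993024
Stock lattice S(k, i) with i counting down-moves:
  k=0: S(0,0) = 112.4200
  k=1: S(1,0) = 129.4977; S(1,1) = 97.5944
  k=2: S(2,0) = 149.1697; S(2,1) = 112.4200; S(2,2) = 84.7240
Terminal payoffs V(N, i) = max(S_T - K, 0):
  V(2,0) = 50.939698; V(2,1) = 14.190000; V(2,2) = 0.000000
Backward induction: V(k, i) = exp(-r*dt) * [p * V(k+1, i) + (1-p) * V(k+1, i+1)].
  V(1,0) = exp(-r*dt) * [p*50.939698 + (1-p)*14.190000] = 31.952921
  V(1,1) = exp(-r*dt) * [p*14.190000 + (1-p)*0.000000] = 6.896939
  V(0,0) = exp(-r*dt) * [p*31.952921 + (1-p)*6.896939] = 19.027094
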